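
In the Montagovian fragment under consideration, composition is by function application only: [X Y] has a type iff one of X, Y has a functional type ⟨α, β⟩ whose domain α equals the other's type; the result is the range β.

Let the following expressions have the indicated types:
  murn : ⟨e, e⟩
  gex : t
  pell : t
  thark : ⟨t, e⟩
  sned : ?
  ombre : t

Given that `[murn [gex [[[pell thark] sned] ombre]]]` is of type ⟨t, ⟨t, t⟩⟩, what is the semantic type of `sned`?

⟨e, ⟨t, ⟨t, ⟨⟨e, e⟩, ⟨t, ⟨t, t⟩⟩⟩⟩⟩⟩

At [murn [gex [[[pell thark] sned] ombre]]] (required: ⟨t, ⟨t, t⟩⟩): murn is ⟨e, e⟩, which is not a function with range ⟨t, ⟨t, t⟩⟩; hence [gex [[[pell thark] sned] ombre]] is the functor — type ⟨⟨e, e⟩, ⟨t, ⟨t, t⟩⟩⟩.
At [gex [[[pell thark] sned] ombre]] (required: ⟨⟨e, e⟩, ⟨t, ⟨t, t⟩⟩⟩): gex is t, which is not a function with range ⟨⟨e, e⟩, ⟨t, ⟨t, t⟩⟩⟩; hence [[[pell thark] sned] ombre] is the functor — type ⟨t, ⟨⟨e, e⟩, ⟨t, ⟨t, t⟩⟩⟩⟩.
At [[[pell thark] sned] ombre] (required: ⟨t, ⟨⟨e, e⟩, ⟨t, ⟨t, t⟩⟩⟩⟩): ombre is t, which is not a function with range ⟨t, ⟨⟨e, e⟩, ⟨t, ⟨t, t⟩⟩⟩⟩; hence [[pell thark] sned] is the functor — type ⟨t, ⟨t, ⟨⟨e, e⟩, ⟨t, ⟨t, t⟩⟩⟩⟩⟩.
At [[pell thark] sned] (required: ⟨t, ⟨t, ⟨⟨e, e⟩, ⟨t, ⟨t, t⟩⟩⟩⟩⟩): [pell thark] is e, which is not a function with range ⟨t, ⟨t, ⟨⟨e, e⟩, ⟨t, ⟨t, t⟩⟩⟩⟩⟩; hence sned is the functor — type ⟨e, ⟨t, ⟨t, ⟨⟨e, e⟩, ⟨t, ⟨t, t⟩⟩⟩⟩⟩⟩.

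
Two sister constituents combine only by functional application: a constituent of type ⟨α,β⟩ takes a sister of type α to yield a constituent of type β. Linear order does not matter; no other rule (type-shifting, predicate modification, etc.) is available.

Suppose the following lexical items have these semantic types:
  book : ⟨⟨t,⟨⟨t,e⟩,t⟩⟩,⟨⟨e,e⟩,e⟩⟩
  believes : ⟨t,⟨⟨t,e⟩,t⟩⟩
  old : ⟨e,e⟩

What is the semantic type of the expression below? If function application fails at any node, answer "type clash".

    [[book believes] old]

[book believes] — book of type ⟨⟨t,⟨⟨t,e⟩,t⟩⟩,⟨⟨e,e⟩,e⟩⟩ combines with believes of type ⟨t,⟨⟨t,e⟩,t⟩⟩: type ⟨⟨e,e⟩,e⟩.
[[book believes] old] — [book believes] of type ⟨⟨e,e⟩,e⟩ combines with old of type ⟨e,e⟩: type e.

e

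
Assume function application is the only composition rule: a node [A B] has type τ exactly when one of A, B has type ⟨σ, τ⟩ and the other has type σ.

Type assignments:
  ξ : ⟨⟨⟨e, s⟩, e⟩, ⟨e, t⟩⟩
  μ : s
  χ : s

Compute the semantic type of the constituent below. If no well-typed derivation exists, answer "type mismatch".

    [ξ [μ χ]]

[μ χ]: s with s — neither is a function whose domain matches the other; composition fails here.

type mismatch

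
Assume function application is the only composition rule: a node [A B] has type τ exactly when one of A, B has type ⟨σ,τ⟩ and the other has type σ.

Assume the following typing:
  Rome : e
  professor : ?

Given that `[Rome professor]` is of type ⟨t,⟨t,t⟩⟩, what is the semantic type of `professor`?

⟨e,⟨t,⟨t,t⟩⟩⟩

[Rome professor] is required to be ⟨t,⟨t,t⟩⟩. Rome : e cannot yield ⟨t,⟨t,t⟩⟩ as functor, so professor : ⟨e,⟨t,⟨t,t⟩⟩⟩.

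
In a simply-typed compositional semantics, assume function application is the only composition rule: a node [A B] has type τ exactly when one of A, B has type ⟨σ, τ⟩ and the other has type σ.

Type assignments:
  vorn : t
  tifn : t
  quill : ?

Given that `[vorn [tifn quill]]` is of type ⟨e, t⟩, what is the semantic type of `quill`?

⟨t, ⟨t, ⟨e, t⟩⟩⟩

At [vorn [tifn quill]] (required: ⟨e, t⟩): vorn is t, which is not a function with range ⟨e, t⟩; hence [tifn quill] is the functor — type ⟨t, ⟨e, t⟩⟩.
At [tifn quill] (required: ⟨t, ⟨e, t⟩⟩): tifn is t, which is not a function with range ⟨t, ⟨e, t⟩⟩; hence quill is the functor — type ⟨t, ⟨t, ⟨e, t⟩⟩⟩.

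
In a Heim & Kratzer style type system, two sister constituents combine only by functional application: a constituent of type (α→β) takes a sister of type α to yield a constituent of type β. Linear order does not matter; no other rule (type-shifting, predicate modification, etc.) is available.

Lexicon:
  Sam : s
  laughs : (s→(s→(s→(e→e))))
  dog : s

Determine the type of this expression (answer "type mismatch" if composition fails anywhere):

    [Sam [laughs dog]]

[laughs dog]: (s→(s→(s→(e→e)))) applied to s yields (s→(s→(e→e))).
[Sam [laughs dog]]: (s→(s→(e→e))) applied to s yields (s→(e→e)).

(s→(e→e))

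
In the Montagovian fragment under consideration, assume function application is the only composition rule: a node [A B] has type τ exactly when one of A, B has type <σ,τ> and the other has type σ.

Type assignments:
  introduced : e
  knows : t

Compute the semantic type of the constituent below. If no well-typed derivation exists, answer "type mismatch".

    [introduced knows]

[introduced knows]: e and t cannot combine by function application — type clash.

type mismatch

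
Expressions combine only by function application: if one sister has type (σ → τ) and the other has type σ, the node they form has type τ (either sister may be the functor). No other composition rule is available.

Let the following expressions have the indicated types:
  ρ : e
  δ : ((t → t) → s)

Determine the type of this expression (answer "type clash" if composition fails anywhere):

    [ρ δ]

[ρ δ]: e with ((t → t) → s) — neither is a function whose domain matches the other; composition fails here.

type clash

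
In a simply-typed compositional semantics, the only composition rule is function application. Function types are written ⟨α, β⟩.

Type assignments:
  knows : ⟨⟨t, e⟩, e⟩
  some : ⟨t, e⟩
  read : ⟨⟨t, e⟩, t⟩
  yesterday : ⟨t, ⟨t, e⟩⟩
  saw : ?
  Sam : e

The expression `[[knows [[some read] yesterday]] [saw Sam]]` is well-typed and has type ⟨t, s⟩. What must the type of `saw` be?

⟨e, ⟨e, ⟨t, s⟩⟩⟩

For [[knows [[some read] yesterday]] [saw Sam]] to have type ⟨t, s⟩ with [knows [[some read] yesterday]] of type e, [saw Sam] must be the function: [saw Sam] : ⟨e, ⟨t, s⟩⟩.
For [saw Sam] to have type ⟨e, ⟨t, s⟩⟩ with Sam of type e, saw must be the function: saw : ⟨e, ⟨e, ⟨t, s⟩⟩⟩.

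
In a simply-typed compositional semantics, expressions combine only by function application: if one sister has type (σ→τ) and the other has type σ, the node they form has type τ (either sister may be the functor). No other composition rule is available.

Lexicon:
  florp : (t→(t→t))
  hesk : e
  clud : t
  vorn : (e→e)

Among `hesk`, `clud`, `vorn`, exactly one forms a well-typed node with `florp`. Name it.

clud

hesk : e — neither side's domain matches the other.
clud — combines: florp : (t→(t→t)) takes clud : t as argument, giving (t→t).
vorn : (e→e) — neither side's domain matches the other.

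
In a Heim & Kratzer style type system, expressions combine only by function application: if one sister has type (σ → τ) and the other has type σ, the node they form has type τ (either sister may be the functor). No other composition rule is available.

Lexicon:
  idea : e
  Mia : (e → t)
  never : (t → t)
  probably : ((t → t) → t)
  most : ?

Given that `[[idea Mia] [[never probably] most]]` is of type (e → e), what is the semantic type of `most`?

[[idea Mia] [[never probably] most]] must have type (e → e). The sister [idea Mia] has type t; that is not a function onto (e → e), so [[never probably] most] must be the functor, of type (t → (e → e)).
[[never probably] most] must have type (t → (e → e)). The sister [never probably] has type t; that is not a function onto (t → (e → e)), so most must be the functor, of type (t → (t → (e → e))).

(t → (t → (e → e)))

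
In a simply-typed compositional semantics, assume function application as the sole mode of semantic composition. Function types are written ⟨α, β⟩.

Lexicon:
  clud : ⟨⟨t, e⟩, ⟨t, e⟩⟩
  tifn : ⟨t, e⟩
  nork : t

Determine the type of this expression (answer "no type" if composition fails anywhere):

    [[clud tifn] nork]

[clud tifn]: functor clud : ⟨⟨t, e⟩, ⟨t, e⟩⟩, argument tifn : ⟨t, e⟩; result ⟨t, e⟩.
[[clud tifn] nork]: functor [clud tifn] : ⟨t, e⟩, argument nork : t; result e.

e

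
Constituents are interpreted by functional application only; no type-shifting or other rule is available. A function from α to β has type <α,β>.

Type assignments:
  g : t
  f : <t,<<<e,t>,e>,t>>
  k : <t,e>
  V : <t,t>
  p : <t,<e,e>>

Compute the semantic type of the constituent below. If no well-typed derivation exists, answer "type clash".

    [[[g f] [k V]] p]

type clash

[g f] — f of type <t,<<<e,t>,e>,t>> combines with g of type t: type <<<e,t>,e>,t>.
[k V]: <t,e> with <t,t> — neither is a function whose domain matches the other; composition fails here.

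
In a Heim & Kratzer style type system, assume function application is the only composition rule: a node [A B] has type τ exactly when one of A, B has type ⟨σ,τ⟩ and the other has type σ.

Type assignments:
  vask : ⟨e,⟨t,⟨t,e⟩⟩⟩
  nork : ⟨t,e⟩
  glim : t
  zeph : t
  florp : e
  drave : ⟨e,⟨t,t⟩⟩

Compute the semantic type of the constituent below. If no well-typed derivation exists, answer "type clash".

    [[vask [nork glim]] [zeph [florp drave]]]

[nork glim]: nork is ⟨t,e⟩, glim is t; result e.
[vask [nork glim]]: vask is ⟨e,⟨t,⟨t,e⟩⟩⟩, [nork glim] is e; result ⟨t,⟨t,e⟩⟩.
[florp drave]: drave is ⟨e,⟨t,t⟩⟩, florp is e; result ⟨t,t⟩.
[zeph [florp drave]]: [florp drave] is ⟨t,t⟩, zeph is t; result t.
[[vask [nork glim]] [zeph [florp drave]]]: [vask [nork glim]] is ⟨t,⟨t,e⟩⟩, [zeph [florp drave]] is t; result ⟨t,e⟩.

⟨t,e⟩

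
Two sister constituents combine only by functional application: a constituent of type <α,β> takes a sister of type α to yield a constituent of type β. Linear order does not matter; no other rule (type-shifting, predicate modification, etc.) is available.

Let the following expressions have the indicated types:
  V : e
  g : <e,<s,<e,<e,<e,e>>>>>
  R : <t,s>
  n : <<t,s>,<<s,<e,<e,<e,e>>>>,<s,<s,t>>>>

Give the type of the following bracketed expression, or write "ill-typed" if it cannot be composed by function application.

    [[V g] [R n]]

[V g] — g of type <e,<s,<e,<e,<e,e>>>>> combines with V of type e: type <s,<e,<e,<e,e>>>>.
[R n] — n of type <<t,s>,<<s,<e,<e,<e,e>>>>,<s,<s,t>>>> combines with R of type <t,s>: type <<s,<e,<e,<e,e>>>>,<s,<s,t>>>.
[[V g] [R n]] — [R n] of type <<s,<e,<e,<e,e>>>>,<s,<s,t>>> combines with [V g] of type <s,<e,<e,<e,e>>>>: type <s,<s,t>>.

<s,<s,t>>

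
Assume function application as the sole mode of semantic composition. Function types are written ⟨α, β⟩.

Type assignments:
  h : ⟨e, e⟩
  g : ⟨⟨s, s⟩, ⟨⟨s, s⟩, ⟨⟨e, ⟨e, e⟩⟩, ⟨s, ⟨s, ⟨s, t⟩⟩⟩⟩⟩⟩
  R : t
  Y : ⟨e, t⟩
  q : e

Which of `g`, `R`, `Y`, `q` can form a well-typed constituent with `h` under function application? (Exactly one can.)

q

g : ⟨⟨s, s⟩, ⟨⟨s, s⟩, ⟨⟨e, ⟨e, e⟩⟩, ⟨s, ⟨s, ⟨s, t⟩⟩⟩⟩⟩⟩ — neither side's domain matches the other.
R : t — neither side's domain matches the other.
Y : ⟨e, t⟩ — neither side's domain matches the other.
q — combines: h : ⟨e, e⟩ takes q : e as argument, giving e.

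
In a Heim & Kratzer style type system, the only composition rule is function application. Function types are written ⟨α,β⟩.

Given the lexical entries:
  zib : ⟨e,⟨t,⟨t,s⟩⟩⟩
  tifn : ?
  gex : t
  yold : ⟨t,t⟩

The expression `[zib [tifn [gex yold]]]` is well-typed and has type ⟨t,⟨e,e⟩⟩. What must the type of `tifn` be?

[zib [tifn [gex yold]]] must have type ⟨t,⟨e,e⟩⟩. The sister zib has type ⟨e,⟨t,⟨t,s⟩⟩⟩; that is not a function onto ⟨t,⟨e,e⟩⟩, so [tifn [gex yold]] must be the functor, of type ⟨⟨e,⟨t,⟨t,s⟩⟩⟩,⟨t,⟨e,e⟩⟩⟩.
[tifn [gex yold]] must have type ⟨⟨e,⟨t,⟨t,s⟩⟩⟩,⟨t,⟨e,e⟩⟩⟩. The sister [gex yold] has type t; that is not a function onto ⟨⟨e,⟨t,⟨t,s⟩⟩⟩,⟨t,⟨e,e⟩⟩⟩, so tifn must be the functor, of type ⟨t,⟨⟨e,⟨t,⟨t,s⟩⟩⟩,⟨t,⟨e,e⟩⟩⟩⟩.

⟨t,⟨⟨e,⟨t,⟨t,s⟩⟩⟩,⟨t,⟨e,e⟩⟩⟩⟩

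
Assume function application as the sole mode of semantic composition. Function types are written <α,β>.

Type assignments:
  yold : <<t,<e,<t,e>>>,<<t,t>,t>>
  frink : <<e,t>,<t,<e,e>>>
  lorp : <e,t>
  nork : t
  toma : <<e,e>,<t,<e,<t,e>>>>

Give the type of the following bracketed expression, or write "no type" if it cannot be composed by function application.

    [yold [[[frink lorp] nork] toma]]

<<t,t>,t>

At [frink lorp], frink : <<e,t>,<t,<e,e>>> takes lorp : <e,t>, giving <t,<e,e>>.
At [[frink lorp] nork], [frink lorp] : <t,<e,e>> takes nork : t, giving <e,e>.
At [[[frink lorp] nork] toma], toma : <<e,e>,<t,<e,<t,e>>>> takes [[frink lorp] nork] : <e,e>, giving <t,<e,<t,e>>>.
At [yold [[[frink lorp] nork] toma]], yold : <<t,<e,<t,e>>>,<<t,t>,t>> takes [[[frink lorp] nork] toma] : <t,<e,<t,e>>>, giving <<t,t>,t>.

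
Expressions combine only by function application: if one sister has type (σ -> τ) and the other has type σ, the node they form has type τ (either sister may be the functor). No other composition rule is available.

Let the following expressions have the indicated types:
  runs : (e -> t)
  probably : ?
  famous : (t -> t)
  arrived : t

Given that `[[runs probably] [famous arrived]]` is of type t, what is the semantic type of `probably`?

For [[runs probably] [famous arrived]] to have type t with [famous arrived] of type t, [runs probably] must be the function: [runs probably] : (t -> t).
For [runs probably] to have type (t -> t) with runs of type (e -> t), probably must be the function: probably : ((e -> t) -> (t -> t)).

((e -> t) -> (t -> t))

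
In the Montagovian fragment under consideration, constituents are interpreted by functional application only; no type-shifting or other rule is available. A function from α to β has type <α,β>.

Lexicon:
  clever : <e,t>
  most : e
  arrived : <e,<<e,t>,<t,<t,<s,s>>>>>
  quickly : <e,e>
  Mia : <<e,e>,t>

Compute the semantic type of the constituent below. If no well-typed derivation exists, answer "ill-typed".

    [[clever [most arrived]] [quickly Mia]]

<t,<s,s>>

[most arrived]: functor arrived : <e,<<e,t>,<t,<t,<s,s>>>>>, argument most : e; result <<e,t>,<t,<t,<s,s>>>>.
[clever [most arrived]]: functor [most arrived] : <<e,t>,<t,<t,<s,s>>>>, argument clever : <e,t>; result <t,<t,<s,s>>>.
[quickly Mia]: functor Mia : <<e,e>,t>, argument quickly : <e,e>; result t.
[[clever [most arrived]] [quickly Mia]]: functor [clever [most arrived]] : <t,<t,<s,s>>>, argument [quickly Mia] : t; result <t,<s,s>>.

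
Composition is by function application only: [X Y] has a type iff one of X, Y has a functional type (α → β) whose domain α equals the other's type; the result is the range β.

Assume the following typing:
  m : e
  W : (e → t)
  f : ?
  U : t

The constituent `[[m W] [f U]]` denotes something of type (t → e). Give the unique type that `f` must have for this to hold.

(t → (t → (t → e)))

[[m W] [f U]] is required to be (t → e). [m W] : t cannot yield (t → e) as functor, so [f U] : (t → (t → e)).
[f U] is required to be (t → (t → e)). U : t cannot yield (t → (t → e)) as functor, so f : (t → (t → (t → e))).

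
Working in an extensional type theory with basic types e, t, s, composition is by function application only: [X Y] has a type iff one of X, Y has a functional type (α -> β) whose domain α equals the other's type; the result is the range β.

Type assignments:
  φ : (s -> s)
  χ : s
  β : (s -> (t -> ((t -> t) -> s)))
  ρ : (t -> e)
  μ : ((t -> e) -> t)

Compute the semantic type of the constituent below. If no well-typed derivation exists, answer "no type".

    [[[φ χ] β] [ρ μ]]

((t -> t) -> s)

[φ χ]: φ is (s -> s), χ is s; result s.
[[φ χ] β]: β is (s -> (t -> ((t -> t) -> s))), [φ χ] is s; result (t -> ((t -> t) -> s)).
[ρ μ]: μ is ((t -> e) -> t), ρ is (t -> e); result t.
[[[φ χ] β] [ρ μ]]: [[φ χ] β] is (t -> ((t -> t) -> s)), [ρ μ] is t; result ((t -> t) -> s).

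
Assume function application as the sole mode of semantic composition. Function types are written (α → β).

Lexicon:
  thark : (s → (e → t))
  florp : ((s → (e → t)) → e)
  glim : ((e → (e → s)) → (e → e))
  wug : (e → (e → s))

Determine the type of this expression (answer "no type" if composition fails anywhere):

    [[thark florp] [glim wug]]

e

At [thark florp], florp : ((s → (e → t)) → e) takes thark : (s → (e → t)), giving e.
At [glim wug], glim : ((e → (e → s)) → (e → e)) takes wug : (e → (e → s)), giving (e → e).
At [[thark florp] [glim wug]], [glim wug] : (e → e) takes [thark florp] : e, giving e.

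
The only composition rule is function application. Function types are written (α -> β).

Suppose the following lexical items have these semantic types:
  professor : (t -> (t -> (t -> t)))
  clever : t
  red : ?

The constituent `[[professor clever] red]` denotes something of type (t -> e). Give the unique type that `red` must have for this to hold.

At [[professor clever] red] (required: (t -> e)): [professor clever] is (t -> (t -> t)), which is not a function with range (t -> e); hence red is the functor — type ((t -> (t -> t)) -> (t -> e)).

((t -> (t -> t)) -> (t -> e))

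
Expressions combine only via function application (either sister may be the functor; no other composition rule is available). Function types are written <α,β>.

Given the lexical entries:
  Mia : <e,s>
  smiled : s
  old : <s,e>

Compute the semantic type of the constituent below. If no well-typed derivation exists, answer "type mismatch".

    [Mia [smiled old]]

[smiled old]: old is <s,e>, smiled is s; result e.
[Mia [smiled old]]: Mia is <e,s>, [smiled old] is e; result s.

s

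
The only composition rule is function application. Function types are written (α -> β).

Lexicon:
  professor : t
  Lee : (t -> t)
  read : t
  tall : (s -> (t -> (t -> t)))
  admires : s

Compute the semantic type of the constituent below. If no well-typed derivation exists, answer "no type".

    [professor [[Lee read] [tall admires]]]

[Lee read]: (t -> t) applied to t yields t.
[tall admires]: (s -> (t -> (t -> t))) applied to s yields (t -> (t -> t)).
[[Lee read] [tall admires]]: (t -> (t -> t)) applied to t yields (t -> t).
[professor [[Lee read] [tall admires]]]: (t -> t) applied to t yields t.

t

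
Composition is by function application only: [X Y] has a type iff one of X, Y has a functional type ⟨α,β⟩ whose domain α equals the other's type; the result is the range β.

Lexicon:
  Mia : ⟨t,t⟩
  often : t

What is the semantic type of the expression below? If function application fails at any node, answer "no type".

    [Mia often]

[Mia often] — Mia of type ⟨t,t⟩ combines with often of type t: type t.

t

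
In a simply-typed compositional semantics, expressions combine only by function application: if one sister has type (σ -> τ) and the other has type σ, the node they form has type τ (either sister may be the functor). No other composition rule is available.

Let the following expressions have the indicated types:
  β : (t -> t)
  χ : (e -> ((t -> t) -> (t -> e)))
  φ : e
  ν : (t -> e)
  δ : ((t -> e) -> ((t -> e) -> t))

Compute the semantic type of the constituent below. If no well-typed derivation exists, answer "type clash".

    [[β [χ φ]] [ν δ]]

t

[χ φ]: functor χ : (e -> ((t -> t) -> (t -> e))), argument φ : e; result ((t -> t) -> (t -> e)).
[β [χ φ]]: functor [χ φ] : ((t -> t) -> (t -> e)), argument β : (t -> t); result (t -> e).
[ν δ]: functor δ : ((t -> e) -> ((t -> e) -> t)), argument ν : (t -> e); result ((t -> e) -> t).
[[β [χ φ]] [ν δ]]: functor [ν δ] : ((t -> e) -> t), argument [β [χ φ]] : (t -> e); result t.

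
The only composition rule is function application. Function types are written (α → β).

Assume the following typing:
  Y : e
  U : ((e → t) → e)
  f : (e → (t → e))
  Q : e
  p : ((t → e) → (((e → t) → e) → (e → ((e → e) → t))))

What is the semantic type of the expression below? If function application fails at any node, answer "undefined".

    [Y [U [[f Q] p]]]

[f Q]: f is (e → (t → e)), Q is e; result (t → e).
[[f Q] p]: p is ((t → e) → (((e → t) → e) → (e → ((e → e) → t)))), [f Q] is (t → e); result (((e → t) → e) → (e → ((e → e) → t))).
[U [[f Q] p]]: [[f Q] p] is (((e → t) → e) → (e → ((e → e) → t))), U is ((e → t) → e); result (e → ((e → e) → t)).
[Y [U [[f Q] p]]]: [U [[f Q] p]] is (e → ((e → e) → t)), Y is e; result ((e → e) → t).

((e → e) → t)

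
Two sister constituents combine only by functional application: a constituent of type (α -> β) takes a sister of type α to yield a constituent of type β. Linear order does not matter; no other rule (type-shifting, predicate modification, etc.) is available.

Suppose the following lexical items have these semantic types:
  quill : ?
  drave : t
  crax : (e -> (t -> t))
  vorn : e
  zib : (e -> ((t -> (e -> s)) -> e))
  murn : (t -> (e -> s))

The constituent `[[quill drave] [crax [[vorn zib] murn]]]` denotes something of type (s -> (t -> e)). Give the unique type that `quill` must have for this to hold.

[[quill drave] [crax [[vorn zib] murn]]] is required to be (s -> (t -> e)). [crax [[vorn zib] murn]] : (t -> t) cannot yield (s -> (t -> e)) as functor, so [quill drave] : ((t -> t) -> (s -> (t -> e))).
[quill drave] is required to be ((t -> t) -> (s -> (t -> e))). drave : t cannot yield ((t -> t) -> (s -> (t -> e))) as functor, so quill : (t -> ((t -> t) -> (s -> (t -> e)))).

(t -> ((t -> t) -> (s -> (t -> e))))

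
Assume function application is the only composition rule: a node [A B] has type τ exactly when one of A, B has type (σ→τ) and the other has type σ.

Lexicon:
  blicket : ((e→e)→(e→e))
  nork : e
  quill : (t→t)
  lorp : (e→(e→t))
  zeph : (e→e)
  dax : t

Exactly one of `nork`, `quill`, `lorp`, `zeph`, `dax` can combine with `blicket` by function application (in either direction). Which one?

zeph

nork : e — does not combine with blicket.
quill : (t→t) — does not combine with blicket.
lorp : (e→(e→t)) — does not combine with blicket.
zeph — combines: blicket : ((e→e)→(e→e)) takes zeph : (e→e) as argument, giving (e→e).
dax : t — does not combine with blicket.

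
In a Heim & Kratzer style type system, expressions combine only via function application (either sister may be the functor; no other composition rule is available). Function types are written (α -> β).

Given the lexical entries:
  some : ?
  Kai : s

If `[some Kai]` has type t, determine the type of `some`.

[some Kai] is required to be t. Kai : s cannot yield t as functor, so some : (s -> t).

(s -> t)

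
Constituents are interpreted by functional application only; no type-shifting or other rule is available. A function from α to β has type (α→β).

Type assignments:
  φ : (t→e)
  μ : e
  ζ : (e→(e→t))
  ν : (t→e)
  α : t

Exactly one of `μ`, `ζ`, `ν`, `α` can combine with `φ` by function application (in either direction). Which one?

α

μ : e — does not combine with φ.
ζ : (e→(e→t)) — does not combine with φ.
ν : (t→e) — does not combine with φ.
α — combines: φ : (t→e) takes α : t as argument, giving e.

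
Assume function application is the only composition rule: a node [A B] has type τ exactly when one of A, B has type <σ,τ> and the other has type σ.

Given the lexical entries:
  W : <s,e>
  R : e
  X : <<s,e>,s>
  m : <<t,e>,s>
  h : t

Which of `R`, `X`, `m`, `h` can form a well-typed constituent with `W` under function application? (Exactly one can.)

X

R : e — no; W wants s, and R wants nothing (atomic).
X — combines: X : <<s,e>,s> takes W : <s,e> as argument, giving s.
m : <<t,e>,s> — no; W wants s, and m wants <t,e>.
h : t — no; W wants s, and h wants nothing (atomic).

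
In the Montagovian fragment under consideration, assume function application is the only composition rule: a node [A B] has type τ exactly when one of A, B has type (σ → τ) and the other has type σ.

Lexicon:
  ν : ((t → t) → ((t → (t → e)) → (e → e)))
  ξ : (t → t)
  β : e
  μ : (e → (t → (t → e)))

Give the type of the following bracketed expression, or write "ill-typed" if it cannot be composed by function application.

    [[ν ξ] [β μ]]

[ν ξ]: ((t → t) → ((t → (t → e)) → (e → e))) applied to (t → t) yields ((t → (t → e)) → (e → e)).
[β μ]: (e → (t → (t → e))) applied to e yields (t → (t → e)).
[[ν ξ] [β μ]]: ((t → (t → e)) → (e → e)) applied to (t → (t → e)) yields (e → e).

(e → e)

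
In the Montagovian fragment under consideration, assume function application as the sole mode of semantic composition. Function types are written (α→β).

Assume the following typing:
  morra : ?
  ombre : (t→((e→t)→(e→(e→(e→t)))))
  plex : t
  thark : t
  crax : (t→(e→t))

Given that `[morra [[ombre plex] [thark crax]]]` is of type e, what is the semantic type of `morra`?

((e→(e→(e→t)))→e)

For [morra [[ombre plex] [thark crax]]] to have type e with [[ombre plex] [thark crax]] of type (e→(e→(e→t))), morra must be the function: morra : ((e→(e→(e→t)))→e).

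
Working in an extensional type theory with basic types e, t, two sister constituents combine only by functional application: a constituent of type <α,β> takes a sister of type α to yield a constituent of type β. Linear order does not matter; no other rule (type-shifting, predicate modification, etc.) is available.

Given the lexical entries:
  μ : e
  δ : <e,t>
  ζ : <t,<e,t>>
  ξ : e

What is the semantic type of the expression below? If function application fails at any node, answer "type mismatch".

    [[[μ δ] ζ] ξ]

t

[μ δ]: functor δ : <e,t>, argument μ : e; result t.
[[μ δ] ζ]: functor ζ : <t,<e,t>>, argument [μ δ] : t; result <e,t>.
[[[μ δ] ζ] ξ]: functor [[μ δ] ζ] : <e,t>, argument ξ : e; result t.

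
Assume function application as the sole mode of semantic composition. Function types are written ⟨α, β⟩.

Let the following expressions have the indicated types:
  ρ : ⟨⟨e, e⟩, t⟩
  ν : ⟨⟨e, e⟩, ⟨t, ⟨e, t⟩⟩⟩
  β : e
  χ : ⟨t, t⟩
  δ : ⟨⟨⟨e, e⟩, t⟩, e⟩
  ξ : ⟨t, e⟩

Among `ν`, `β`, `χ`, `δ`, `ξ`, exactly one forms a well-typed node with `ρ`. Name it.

ν : ⟨⟨e, e⟩, ⟨t, ⟨e, t⟩⟩⟩ — neither side's domain matches the other.
β : e — neither side's domain matches the other.
χ : ⟨t, t⟩ — neither side's domain matches the other.
δ — combines: δ : ⟨⟨⟨e, e⟩, t⟩, e⟩ takes ρ : ⟨⟨e, e⟩, t⟩ as argument, giving e.
ξ : ⟨t, e⟩ — neither side's domain matches the other.

δ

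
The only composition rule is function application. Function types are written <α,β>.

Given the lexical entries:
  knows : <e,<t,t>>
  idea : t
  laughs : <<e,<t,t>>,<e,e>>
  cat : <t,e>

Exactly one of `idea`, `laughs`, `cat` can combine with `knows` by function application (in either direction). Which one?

idea : t — neither side's domain matches the other.
laughs — combines: laughs : <<e,<t,t>>,<e,e>> takes knows : <e,<t,t>> as argument, giving <e,e>.
cat : <t,e> — neither side's domain matches the other.

laughs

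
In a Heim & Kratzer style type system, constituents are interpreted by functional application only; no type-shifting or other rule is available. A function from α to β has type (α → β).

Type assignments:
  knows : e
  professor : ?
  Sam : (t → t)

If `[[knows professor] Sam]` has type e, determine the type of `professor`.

[[knows professor] Sam] is required to be e. Sam : (t → t) cannot yield e as functor, so [knows professor] : ((t → t) → e).
[knows professor] is required to be ((t → t) → e). knows : e cannot yield ((t → t) → e) as functor, so professor : (e → ((t → t) → e)).

(e → ((t → t) → e))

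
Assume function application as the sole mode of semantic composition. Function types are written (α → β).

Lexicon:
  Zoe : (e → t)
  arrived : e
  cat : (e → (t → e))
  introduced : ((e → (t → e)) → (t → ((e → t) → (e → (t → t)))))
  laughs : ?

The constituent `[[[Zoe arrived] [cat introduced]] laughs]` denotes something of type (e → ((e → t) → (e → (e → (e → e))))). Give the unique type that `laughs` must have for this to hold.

(((e → t) → (e → (t → t))) → (e → ((e → t) → (e → (e → (e → e))))))

For [[[Zoe arrived] [cat introduced]] laughs] to have type (e → ((e → t) → (e → (e → (e → e))))) with [[Zoe arrived] [cat introduced]] of type ((e → t) → (e → (t → t))), laughs must be the function: laughs : (((e → t) → (e → (t → t))) → (e → ((e → t) → (e → (e → (e → e)))))).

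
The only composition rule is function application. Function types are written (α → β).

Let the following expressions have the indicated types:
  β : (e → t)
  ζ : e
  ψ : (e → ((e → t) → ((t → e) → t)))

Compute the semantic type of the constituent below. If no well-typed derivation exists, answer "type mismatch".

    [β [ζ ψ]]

[ζ ψ]: (e → ((e → t) → ((t → e) → t))) applied to e yields ((e → t) → ((t → e) → t)).
[β [ζ ψ]]: ((e → t) → ((t → e) → t)) applied to (e → t) yields ((t → e) → t).

((t → e) → t)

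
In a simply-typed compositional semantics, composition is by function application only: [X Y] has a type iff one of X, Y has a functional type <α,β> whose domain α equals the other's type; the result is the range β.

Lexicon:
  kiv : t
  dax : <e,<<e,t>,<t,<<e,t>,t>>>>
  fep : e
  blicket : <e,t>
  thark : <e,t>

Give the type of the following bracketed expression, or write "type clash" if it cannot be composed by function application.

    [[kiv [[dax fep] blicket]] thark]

[dax fep]: functor dax : <e,<<e,t>,<t,<<e,t>,t>>>>, argument fep : e; result <<e,t>,<t,<<e,t>,t>>>.
[[dax fep] blicket]: functor [dax fep] : <<e,t>,<t,<<e,t>,t>>>, argument blicket : <e,t>; result <t,<<e,t>,t>>.
[kiv [[dax fep] blicket]]: functor [[dax fep] blicket] : <t,<<e,t>,t>>, argument kiv : t; result <<e,t>,t>.
[[kiv [[dax fep] blicket]] thark]: functor [kiv [[dax fep] blicket]] : <<e,t>,t>, argument thark : <e,t>; result t.

t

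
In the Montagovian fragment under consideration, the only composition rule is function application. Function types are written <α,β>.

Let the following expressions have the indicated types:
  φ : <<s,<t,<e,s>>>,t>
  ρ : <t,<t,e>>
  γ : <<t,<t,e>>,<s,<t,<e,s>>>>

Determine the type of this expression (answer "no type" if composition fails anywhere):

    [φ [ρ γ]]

t

[ρ γ]: functor γ : <<t,<t,e>>,<s,<t,<e,s>>>>, argument ρ : <t,<t,e>>; result <s,<t,<e,s>>>.
[φ [ρ γ]]: functor φ : <<s,<t,<e,s>>>,t>, argument [ρ γ] : <s,<t,<e,s>>>; result t.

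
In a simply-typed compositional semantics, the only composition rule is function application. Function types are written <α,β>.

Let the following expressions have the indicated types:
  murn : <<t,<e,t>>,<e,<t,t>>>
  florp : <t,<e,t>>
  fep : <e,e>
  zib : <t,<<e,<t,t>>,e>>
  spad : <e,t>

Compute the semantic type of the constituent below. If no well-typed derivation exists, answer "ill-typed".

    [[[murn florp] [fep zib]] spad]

At [murn florp], murn : <<t,<e,t>>,<e,<t,t>>> takes florp : <t,<e,t>>, giving <e,<t,t>>.
[fep zib]: <e,e> and <t,<<e,<t,t>>,e>> cannot combine by function application — type clash.

ill-typed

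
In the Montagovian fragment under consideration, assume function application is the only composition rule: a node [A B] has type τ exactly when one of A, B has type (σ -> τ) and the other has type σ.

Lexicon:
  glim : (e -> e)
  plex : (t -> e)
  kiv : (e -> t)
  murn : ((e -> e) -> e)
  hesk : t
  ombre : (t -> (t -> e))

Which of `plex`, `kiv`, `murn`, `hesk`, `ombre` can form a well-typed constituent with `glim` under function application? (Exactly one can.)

murn

plex : (t -> e) — does not combine with glim.
kiv : (e -> t) — does not combine with glim.
murn — combines: murn : ((e -> e) -> e) takes glim : (e -> e) as argument, giving e.
hesk : t — does not combine with glim.
ombre : (t -> (t -> e)) — does not combine with glim.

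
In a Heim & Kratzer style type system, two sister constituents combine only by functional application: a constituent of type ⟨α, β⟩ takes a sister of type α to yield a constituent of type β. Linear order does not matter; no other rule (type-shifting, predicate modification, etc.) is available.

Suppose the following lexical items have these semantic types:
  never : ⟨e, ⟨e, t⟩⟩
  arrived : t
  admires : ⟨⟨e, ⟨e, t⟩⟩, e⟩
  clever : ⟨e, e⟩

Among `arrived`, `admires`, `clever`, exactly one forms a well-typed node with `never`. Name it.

admires

arrived : t — never needs e; arrived needs nothing (atomic); neither fits.
admires — combines: admires : ⟨⟨e, ⟨e, t⟩⟩, e⟩ takes never : ⟨e, ⟨e, t⟩⟩ as argument, giving e.
clever : ⟨e, e⟩ — never needs e; clever needs e; neither fits.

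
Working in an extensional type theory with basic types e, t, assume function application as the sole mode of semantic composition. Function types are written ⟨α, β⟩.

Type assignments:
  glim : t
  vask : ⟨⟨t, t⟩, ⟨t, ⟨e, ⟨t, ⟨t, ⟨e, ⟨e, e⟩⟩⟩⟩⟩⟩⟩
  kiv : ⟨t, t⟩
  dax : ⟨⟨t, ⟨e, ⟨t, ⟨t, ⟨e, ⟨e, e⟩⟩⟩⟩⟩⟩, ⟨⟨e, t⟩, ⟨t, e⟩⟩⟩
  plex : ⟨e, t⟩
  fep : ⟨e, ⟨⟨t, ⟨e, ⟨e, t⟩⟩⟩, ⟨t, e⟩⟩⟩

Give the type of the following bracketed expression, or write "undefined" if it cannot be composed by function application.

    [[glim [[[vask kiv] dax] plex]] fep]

⟨⟨t, ⟨e, ⟨e, t⟩⟩⟩, ⟨t, e⟩⟩

[vask kiv]: functor vask : ⟨⟨t, t⟩, ⟨t, ⟨e, ⟨t, ⟨t, ⟨e, ⟨e, e⟩⟩⟩⟩⟩⟩⟩, argument kiv : ⟨t, t⟩; result ⟨t, ⟨e, ⟨t, ⟨t, ⟨e, ⟨e, e⟩⟩⟩⟩⟩⟩.
[[vask kiv] dax]: functor dax : ⟨⟨t, ⟨e, ⟨t, ⟨t, ⟨e, ⟨e, e⟩⟩⟩⟩⟩⟩, ⟨⟨e, t⟩, ⟨t, e⟩⟩⟩, argument [vask kiv] : ⟨t, ⟨e, ⟨t, ⟨t, ⟨e, ⟨e, e⟩⟩⟩⟩⟩⟩; result ⟨⟨e, t⟩, ⟨t, e⟩⟩.
[[[vask kiv] dax] plex]: functor [[vask kiv] dax] : ⟨⟨e, t⟩, ⟨t, e⟩⟩, argument plex : ⟨e, t⟩; result ⟨t, e⟩.
[glim [[[vask kiv] dax] plex]]: functor [[[vask kiv] dax] plex] : ⟨t, e⟩, argument glim : t; result e.
[[glim [[[vask kiv] dax] plex]] fep]: functor fep : ⟨e, ⟨⟨t, ⟨e, ⟨e, t⟩⟩⟩, ⟨t, e⟩⟩⟩, argument [glim [[[vask kiv] dax] plex]] : e; result ⟨⟨t, ⟨e, ⟨e, t⟩⟩⟩, ⟨t, e⟩⟩.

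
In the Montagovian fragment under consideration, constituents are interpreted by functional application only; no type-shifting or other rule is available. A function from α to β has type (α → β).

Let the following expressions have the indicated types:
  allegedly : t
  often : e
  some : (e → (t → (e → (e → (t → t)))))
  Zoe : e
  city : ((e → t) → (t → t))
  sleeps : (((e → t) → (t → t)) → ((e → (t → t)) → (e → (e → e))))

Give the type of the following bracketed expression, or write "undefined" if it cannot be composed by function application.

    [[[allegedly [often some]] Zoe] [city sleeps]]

[often some] — some of type (e → (t → (e → (e → (t → t))))) combines with often of type e: type (t → (e → (e → (t → t)))).
[allegedly [often some]] — [often some] of type (t → (e → (e → (t → t)))) combines with allegedly of type t: type (e → (e → (t → t))).
[[allegedly [often some]] Zoe] — [allegedly [often some]] of type (e → (e → (t → t))) combines with Zoe of type e: type (e → (t → t)).
[city sleeps] — sleeps of type (((e → t) → (t → t)) → ((e → (t → t)) → (e → (e → e)))) combines with city of type ((e → t) → (t → t)): type ((e → (t → t)) → (e → (e → e))).
[[[allegedly [often some]] Zoe] [city sleeps]] — [city sleeps] of type ((e → (t → t)) → (e → (e → e))) combines with [[allegedly [often some]] Zoe] of type (e → (t → t)): type (e → (e → e)).

(e → (e → e))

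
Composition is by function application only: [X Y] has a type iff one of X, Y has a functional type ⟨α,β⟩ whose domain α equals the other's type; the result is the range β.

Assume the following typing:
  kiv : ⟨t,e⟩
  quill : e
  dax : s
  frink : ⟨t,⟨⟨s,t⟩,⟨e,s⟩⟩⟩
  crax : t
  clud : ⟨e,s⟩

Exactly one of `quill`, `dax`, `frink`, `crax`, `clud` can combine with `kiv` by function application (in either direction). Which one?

crax

quill : e — does not combine with kiv.
dax : s — does not combine with kiv.
frink : ⟨t,⟨⟨s,t⟩,⟨e,s⟩⟩⟩ — does not combine with kiv.
crax — combines: kiv : ⟨t,e⟩ takes crax : t as argument, giving e.
clud : ⟨e,s⟩ — does not combine with kiv.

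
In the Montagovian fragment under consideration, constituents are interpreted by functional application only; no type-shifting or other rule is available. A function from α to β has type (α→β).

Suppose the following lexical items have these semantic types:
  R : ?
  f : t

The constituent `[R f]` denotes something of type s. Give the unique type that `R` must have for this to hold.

[R f] must have type s. The sister f has type t; that is not a function onto s, so R must be the functor, of type (t→s).

(t→s)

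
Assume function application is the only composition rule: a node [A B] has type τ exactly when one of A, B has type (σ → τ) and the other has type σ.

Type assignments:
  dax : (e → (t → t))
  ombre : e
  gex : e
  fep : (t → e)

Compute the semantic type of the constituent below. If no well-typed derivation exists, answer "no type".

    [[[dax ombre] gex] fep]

[dax ombre]: functor dax : (e → (t → t)), argument ombre : e; result (t → t).
[[dax ombre] gex]: (t → t) with e — neither is a function whose domain matches the other; composition fails here.

no type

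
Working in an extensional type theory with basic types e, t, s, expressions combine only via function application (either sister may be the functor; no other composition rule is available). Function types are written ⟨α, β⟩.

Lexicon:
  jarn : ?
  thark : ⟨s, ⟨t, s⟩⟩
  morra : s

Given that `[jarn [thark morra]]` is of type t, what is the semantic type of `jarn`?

⟨⟨t, s⟩, t⟩

At [jarn [thark morra]] (required: t): [thark morra] is ⟨t, s⟩, which is not a function with range t; hence jarn is the functor — type ⟨⟨t, s⟩, t⟩.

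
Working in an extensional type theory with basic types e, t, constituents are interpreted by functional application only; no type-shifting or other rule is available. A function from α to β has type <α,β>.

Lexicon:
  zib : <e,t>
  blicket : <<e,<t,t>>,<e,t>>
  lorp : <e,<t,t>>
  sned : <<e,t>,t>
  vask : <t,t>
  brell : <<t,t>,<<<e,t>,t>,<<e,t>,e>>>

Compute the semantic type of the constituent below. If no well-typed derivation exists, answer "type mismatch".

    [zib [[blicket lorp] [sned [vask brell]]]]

t

At [blicket lorp], blicket : <<e,<t,t>>,<e,t>> takes lorp : <e,<t,t>>, giving <e,t>.
At [vask brell], brell : <<t,t>,<<<e,t>,t>,<<e,t>,e>>> takes vask : <t,t>, giving <<<e,t>,t>,<<e,t>,e>>.
At [sned [vask brell]], [vask brell] : <<<e,t>,t>,<<e,t>,e>> takes sned : <<e,t>,t>, giving <<e,t>,e>.
At [[blicket lorp] [sned [vask brell]]], [sned [vask brell]] : <<e,t>,e> takes [blicket lorp] : <e,t>, giving e.
At [zib [[blicket lorp] [sned [vask brell]]]], zib : <e,t> takes [[blicket lorp] [sned [vask brell]]] : e, giving t.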